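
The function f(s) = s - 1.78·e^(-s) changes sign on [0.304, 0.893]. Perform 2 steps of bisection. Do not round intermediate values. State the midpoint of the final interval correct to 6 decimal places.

f(0.304000) = -1.009392, f(0.893000) = 0.164222 (opposite signs)
step 1: m = 0.598500, f(m) = -0.379851 < 0 → root in [0.598500, 0.893000]
step 2: m = 0.745750, f(m) = -0.098644 < 0 → root in [0.745750, 0.893000]
Midpoint of [0.745750, 0.893000] = 0.819375

0.819375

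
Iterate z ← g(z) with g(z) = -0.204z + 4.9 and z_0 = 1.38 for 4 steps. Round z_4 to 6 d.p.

4.065109

z_1 = g(1.380000) = 4.618480
z_2 = g(4.618480) = 3.957830
z_3 = g(3.957830) = 4.092603
z_4 = g(4.092603) = 4.065109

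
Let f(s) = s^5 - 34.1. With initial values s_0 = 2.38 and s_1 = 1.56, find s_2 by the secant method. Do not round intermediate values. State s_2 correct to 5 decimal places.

f(s_0) = 42.263317, f(s_1) = -24.861042
s_2 = 1.560000 - (-24.861042)·(1.560000 - 2.380000)/(-24.861042 - (42.263317)) = 1.863706; f(s_2) = -11.615319

1.86371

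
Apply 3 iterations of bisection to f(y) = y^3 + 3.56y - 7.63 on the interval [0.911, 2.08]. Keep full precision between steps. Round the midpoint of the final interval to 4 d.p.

1.4224

f(0.911000) = -3.630782, f(2.080000) = 8.773712 (opposite signs)
step 1: m = 1.495500, f(m) = 1.038696 > 0 → root in [0.911000, 1.495500]
step 2: m = 1.203250, f(m) = -1.604352 < 0 → root in [1.203250, 1.495500]
step 3: m = 1.349375, f(m) = -0.369266 < 0 → root in [1.349375, 1.495500]
Midpoint of [1.349375, 1.495500] = 1.422438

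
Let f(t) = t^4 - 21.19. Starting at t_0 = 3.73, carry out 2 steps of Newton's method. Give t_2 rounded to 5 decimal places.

f'(t) = 4t^3
t_0 = 3.730000: f = 172.378786, f' = 207.580468 → t_1 = 3.730000 - (172.378786)/(207.580468) = 2.899581
t_1 = 2.899581: f = 49.497223, f' = 97.513710 → t_2 = 2.899581 - (49.497223)/(97.513710) = 2.391988

2.39199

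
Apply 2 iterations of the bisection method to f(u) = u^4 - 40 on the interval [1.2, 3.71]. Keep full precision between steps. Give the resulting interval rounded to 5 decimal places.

f(1.200000) = -37.926400, f(3.710000) = 149.450449 (opposite signs)
step 1: m = 2.455000, f(m) = -3.674970 < 0 → root in [2.455000, 3.710000]
step 2: m = 3.082500, f(m) = 50.284322 > 0 → root in [2.455000, 3.082500]

[2.45500, 3.08250]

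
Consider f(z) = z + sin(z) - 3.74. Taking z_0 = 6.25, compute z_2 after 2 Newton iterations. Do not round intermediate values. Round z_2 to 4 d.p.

4.7675

f'(z) = 1 + cos(z)
z_0 = 6.250000: f = 2.476821, f' = 1.999449 → z_1 = 6.250000 - (2.476821)/(1.999449) = 5.011249
z_1 = 5.011249: f = 0.315576, f' = 1.294431 → z_2 = 5.011249 - (0.315576)/(1.294431) = 4.767454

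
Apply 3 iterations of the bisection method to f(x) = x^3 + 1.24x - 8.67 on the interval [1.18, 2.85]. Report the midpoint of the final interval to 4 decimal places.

1.9106

f(1.180000) = -5.563768, f(2.850000) = 18.013125 (opposite signs)
step 1: m = 2.015000, f(m) = 2.009953 > 0 → root in [1.180000, 2.015000]
step 2: m = 1.597500, f(m) = -2.612270 < 0 → root in [1.597500, 2.015000]
step 3: m = 1.806250, f(m) = -0.537289 < 0 → root in [1.806250, 2.015000]
Midpoint of [1.806250, 2.015000] = 1.910625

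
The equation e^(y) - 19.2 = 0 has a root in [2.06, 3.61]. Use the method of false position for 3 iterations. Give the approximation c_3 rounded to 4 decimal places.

2.9289

f(2.060000) = -11.354030, f(3.610000) = 17.766053
step 1: c = 2.664351, f(c) = -4.841374 < 0 → new bracket [2.664351, 3.610000]
step 2: c = 2.866861, f(c) = -1.618251 < 0 → new bracket [2.866861, 3.610000]
step 3: c = 2.928900, f(c) = -0.492950 < 0 → new bracket [2.928900, 3.610000]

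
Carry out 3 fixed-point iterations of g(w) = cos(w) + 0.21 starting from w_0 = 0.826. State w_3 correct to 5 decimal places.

0.87664

w_1 = g(0.826000) = 0.887822
w_2 = g(0.887822) = 0.841103
w_3 = g(0.841103) = 0.876641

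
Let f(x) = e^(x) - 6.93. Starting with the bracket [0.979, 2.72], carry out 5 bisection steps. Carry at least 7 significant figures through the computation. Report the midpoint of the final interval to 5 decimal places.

1.93111

f(0.979000) = -4.268207, f(2.720000) = 8.250322 (opposite signs)
step 1: m = 1.849500, f(m) = -0.573360 < 0 → root in [1.849500, 2.720000]
step 2: m = 2.284750, f(m) = 2.893230 > 0 → root in [1.849500, 2.284750]
step 3: m = 2.067125, f(m) = 0.972072 > 0 → root in [1.849500, 2.067125]
step 4: m = 1.958313, f(m) = 0.157357 > 0 → root in [1.849500, 1.958313]
step 5: m = 1.903906, f(m) = -0.217938 < 0 → root in [1.903906, 1.958313]
Midpoint of [1.903906, 1.958313] = 1.931109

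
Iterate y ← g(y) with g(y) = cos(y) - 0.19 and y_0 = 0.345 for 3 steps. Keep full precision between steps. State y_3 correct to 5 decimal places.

0.66722

y_1 = g(0.345000) = 0.751075
y_2 = g(0.751075) = 0.540955
y_3 = g(0.540955) = 0.667217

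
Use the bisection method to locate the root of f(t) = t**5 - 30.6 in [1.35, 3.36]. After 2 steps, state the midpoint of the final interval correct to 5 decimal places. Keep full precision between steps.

2.10375

f(1.350000) = -26.115967, f(3.360000) = 397.649029 (opposite signs)
step 1: m = 2.355000, f(m) = 41.836016 > 0 → root in [1.350000, 2.355000]
step 2: m = 1.852500, f(m) = -8.783198 < 0 → root in [1.852500, 2.355000]
Midpoint of [1.852500, 2.355000] = 2.103750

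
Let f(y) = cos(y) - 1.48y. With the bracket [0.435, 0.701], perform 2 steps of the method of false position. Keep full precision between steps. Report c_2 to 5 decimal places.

f(0.435000) = 0.263070, f(0.701000) = -0.273282
step 1: c = 0.565468, f(c) = 0.007446 > 0 → new bracket [0.565468, 0.701000]
step 2: c = 0.569062, f(c) = 0.000194 > 0 → new bracket [0.569062, 0.701000]

0.56906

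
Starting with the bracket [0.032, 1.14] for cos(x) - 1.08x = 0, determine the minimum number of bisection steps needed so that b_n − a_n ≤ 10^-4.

14

Initial width b − a = 1.14 − 0.032 = 1.108000.
After n steps the width is (b−a)/2^n; need (b−a)/2^n ≤ 10^-4.
So n ≥ log₂(1.108000/10^-4) = log₂(11080.0000) ≈ 13.4357.
Hence n = 14.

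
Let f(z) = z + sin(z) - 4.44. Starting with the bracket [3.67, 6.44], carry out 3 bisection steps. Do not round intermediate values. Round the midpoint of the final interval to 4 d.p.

5.2281

f(3.670000) = -1.274159, f(6.440000) = 2.156173 (opposite signs)
step 1: m = 5.055000, f(m) = -0.326881 < 0 → root in [5.055000, 6.440000]
step 2: m = 5.747500, f(m) = 0.797070 > 0 → root in [5.055000, 5.747500]
step 3: m = 5.401250, f(m) = 0.189279 > 0 → root in [5.055000, 5.401250]
Midpoint of [5.055000, 5.401250] = 5.228125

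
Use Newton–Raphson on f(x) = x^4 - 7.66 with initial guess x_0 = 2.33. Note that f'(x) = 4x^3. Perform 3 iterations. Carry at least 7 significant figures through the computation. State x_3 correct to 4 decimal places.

x_0 = 2.330000: f = 21.812955, f' = 50.597348 → x_1 = 2.330000 - (21.812955)/(50.597348) = 1.898891
x_1 = 1.898891: f = 5.341709, f' = 27.388001 → x_2 = 1.898891 - (5.341709)/(27.388001) = 1.703853
x_2 = 1.703853: f = 0.768078, f' = 19.785926 → x_3 = 1.703853 - (0.768078)/(19.785926) = 1.665034

1.6650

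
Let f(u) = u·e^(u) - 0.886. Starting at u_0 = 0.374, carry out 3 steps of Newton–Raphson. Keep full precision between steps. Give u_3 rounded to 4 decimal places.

0.5244

f'(u) = (u + 1)·e^(u)
u_0 = 0.374000: f = -0.342377, f' = 1.997160 → u_1 = 0.374000 - (-0.342377)/(1.997160) = 0.545432
u_1 = 0.545432: f = 0.055063, f' = 2.666417 → u_2 = 0.545432 - (0.055063)/(2.666417) = 0.524781
u_2 = 0.524781: f = 0.000928, f' = 2.577017 → u_3 = 0.524781 - (0.000928)/(2.577017) = 0.524422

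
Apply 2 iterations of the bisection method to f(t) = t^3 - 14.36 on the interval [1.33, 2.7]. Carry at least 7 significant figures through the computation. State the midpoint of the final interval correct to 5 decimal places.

2.52875

f(1.330000) = -12.007363, f(2.700000) = 5.323000 (opposite signs)
step 1: m = 2.015000, f(m) = -6.178647 < 0 → root in [2.015000, 2.700000]
step 2: m = 2.357500, f(m) = -1.257472 < 0 → root in [2.357500, 2.700000]
Midpoint of [2.357500, 2.700000] = 2.528750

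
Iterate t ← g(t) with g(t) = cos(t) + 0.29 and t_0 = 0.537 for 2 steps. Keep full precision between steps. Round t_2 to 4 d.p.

t_1 = g(0.537000) = 1.149247
t_2 = g(1.149247) = 0.699174

0.6992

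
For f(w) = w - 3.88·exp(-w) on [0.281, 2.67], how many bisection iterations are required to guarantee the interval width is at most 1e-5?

18

Initial width b − a = 2.67 − 0.281 = 2.389000.
After n steps the width is (b−a)/2^n; need (b−a)/2^n ≤ 1e-5.
So n ≥ log₂(2.389000/1e-5) = log₂(238900.0000) ≈ 17.8660.
Hence n = 18.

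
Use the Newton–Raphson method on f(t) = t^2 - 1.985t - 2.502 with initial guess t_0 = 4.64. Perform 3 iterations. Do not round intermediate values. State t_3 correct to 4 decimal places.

f'(t) = 2t - 1.985
t_0 = 4.640000: f = 9.817200, f' = 7.295000 → t_1 = 4.640000 - (9.817200)/(7.295000) = 3.294256
t_1 = 3.294256: f = 1.811026, f' = 4.603513 → t_2 = 3.294256 - (1.811026)/(4.603513) = 2.900855
t_2 = 2.900855: f = 0.154764, f' = 3.816711 → t_3 = 2.900855 - (0.154764)/(3.816711) = 2.860306

2.8603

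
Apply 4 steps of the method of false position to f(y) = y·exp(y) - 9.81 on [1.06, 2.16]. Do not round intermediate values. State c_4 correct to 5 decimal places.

f(1.060000) = -6.750447, f(2.160000) = 8.919657
step 1: c = 1.533864, f(c) = -2.698926 < 0 → new bracket [1.533864, 2.160000]
step 2: c = 1.679311, f(c) = -0.805766 < 0 → new bracket [1.679311, 2.160000]
step 3: c = 1.719137, f(c) = -0.217712 < 0 → new bracket [1.719137, 2.160000]
step 4: c = 1.729641, f(c) = -0.057192 < 0 → new bracket [1.729641, 2.160000]

1.72964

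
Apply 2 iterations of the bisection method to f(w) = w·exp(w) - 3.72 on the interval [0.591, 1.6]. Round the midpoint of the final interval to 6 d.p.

1.221625

f(0.591000) = -2.652776, f(1.600000) = 4.204852 (opposite signs)
step 1: m = 1.095500, f(m) = -0.443713 < 0 → root in [1.095500, 1.600000]
step 2: m = 1.347750, f(m) = 1.467161 > 0 → root in [1.095500, 1.347750]
Midpoint of [1.095500, 1.347750] = 1.221625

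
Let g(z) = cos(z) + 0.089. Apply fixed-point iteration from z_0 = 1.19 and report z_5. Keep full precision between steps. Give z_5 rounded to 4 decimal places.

z_1 = g(1.190000) = 0.460660
z_2 = g(0.460660) = 0.984759
z_3 = g(0.984759) = 0.642064
z_4 = g(0.642064) = 0.889862
z_5 = g(0.889862) = 0.718520

0.7185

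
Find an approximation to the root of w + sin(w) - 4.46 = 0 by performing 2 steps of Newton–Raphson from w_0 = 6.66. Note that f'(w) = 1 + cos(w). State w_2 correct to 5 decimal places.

w_0 = 6.660000: f = 2.567961, f' = 1.929841 → w_1 = 6.660000 - (2.567961)/(1.929841) = 5.329341
w_1 = 5.329341: f = 0.053696, f' = 1.578552 → w_2 = 5.329341 - (0.053696)/(1.578552) = 5.295325

5.29533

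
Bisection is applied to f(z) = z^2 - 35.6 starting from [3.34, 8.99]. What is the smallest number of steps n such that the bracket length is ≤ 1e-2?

10

Initial width b − a = 8.99 − 3.34 = 5.650000.
After n steps the width is (b−a)/2^n; need (b−a)/2^n ≤ 1e-2.
So n ≥ log₂(5.650000/1e-2) = log₂(565.0000) ≈ 9.1421.
Hence n = 10.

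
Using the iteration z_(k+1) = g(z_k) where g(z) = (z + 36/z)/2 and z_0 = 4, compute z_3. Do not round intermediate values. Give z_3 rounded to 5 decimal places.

z_1 = g(4.000000) = 6.500000
z_2 = g(6.500000) = 6.019231
z_3 = g(6.019231) = 6.000031

6.00003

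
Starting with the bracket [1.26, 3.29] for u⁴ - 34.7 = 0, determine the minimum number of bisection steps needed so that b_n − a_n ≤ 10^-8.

28

Initial width b − a = 3.29 − 1.26 = 2.030000.
After n steps the width is (b−a)/2^n; need (b−a)/2^n ≤ 10^-8.
So n ≥ log₂(2.030000/10^-8) = log₂(203000000.0000) ≈ 27.5969.
Hence n = 28.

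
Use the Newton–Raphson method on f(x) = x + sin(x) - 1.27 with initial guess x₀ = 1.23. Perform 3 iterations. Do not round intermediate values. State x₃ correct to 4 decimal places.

f'(x) = 1 + cos(x)
x_0 = 1.230000: f = 0.902489, f' = 1.334238 → x_1 = 1.230000 - (0.902489)/(1.334238) = 0.553592
x_1 = 0.553592: f = -0.190662, f' = 1.850641 → x_2 = 0.553592 - (-0.190662)/(1.850641) = 0.656617
x_2 = 0.656617: f = -0.002943, f' = 1.792062 → x_3 = 0.656617 - (-0.002943)/(1.792062) = 0.658259

0.6583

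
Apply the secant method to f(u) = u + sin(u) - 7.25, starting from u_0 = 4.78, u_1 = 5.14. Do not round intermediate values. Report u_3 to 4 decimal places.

6.8463

Secant update: u_(k+1) = u_k − f(u_k)·(u_k − u_(k-1))/(f(u_k) − f(u_(k-1))).
f(u_0) = -3.467715, f(u_1) = -3.019959
u_2 = 5.140000 - (-3.019959)·(5.140000 - 4.780000)/(-3.019959 - (-3.467715)) = 7.568074; f(u_2) = 1.277480
u_3 = 7.568074 - (1.277480)·(7.568074 - 5.140000)/(1.277480 - (-3.019959)) = 6.846292; f(u_3) = 0.130107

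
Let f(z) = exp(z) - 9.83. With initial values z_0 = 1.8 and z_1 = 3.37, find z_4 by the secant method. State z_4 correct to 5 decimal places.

2.29797

f(z_0) = -3.780353, f(z_1) = 19.248527
z_2 = 3.370000 - (19.248527)·(3.370000 - 1.800000)/(19.248527 - (-3.780353)) = 2.057727; f(z_2) = -2.001847
z_3 = 2.057727 - (-2.001847)·(2.057727 - 3.370000)/(-2.001847 - (19.248527)) = 2.181347; f(z_3) = -0.971774
z_4 = 2.181347 - (-0.971774)·(2.181347 - 2.057727)/(-0.971774 - (-2.001847)) = 2.297970; f(z_4) = 0.123955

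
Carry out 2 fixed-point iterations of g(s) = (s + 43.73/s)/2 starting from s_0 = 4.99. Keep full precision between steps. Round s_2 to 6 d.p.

6.617930

s_1 = g(4.990000) = 6.876764
s_2 = g(6.876764) = 6.617930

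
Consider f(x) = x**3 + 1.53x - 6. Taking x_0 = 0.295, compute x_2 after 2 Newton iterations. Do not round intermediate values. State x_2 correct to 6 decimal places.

Newton update: x ← x − f(x)/f'(x).
f'(x) = 3x**2 + 1.53
x_0 = 0.295000: f = -5.522978, f' = 1.791075 → x_1 = 0.295000 - (-5.522978)/(1.791075) = 3.378610
x_1 = 3.378610: f = 37.736142, f' = 35.775026 → x_2 = 3.378610 - (37.736142)/(35.775026) = 2.323792

2.323792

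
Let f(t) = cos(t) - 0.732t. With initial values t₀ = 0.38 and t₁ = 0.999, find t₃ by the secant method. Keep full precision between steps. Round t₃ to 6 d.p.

f(t_0) = 0.650505, f(t_1) = -0.190124
t_2 = 0.999000 - (-0.190124)·(0.999000 - 0.380000)/(-0.190124 - (0.650505)) = 0.859001; f(t_2) = 0.024405
t_3 = 0.859001 - (0.024405)·(0.859001 - 0.999000)/(0.024405 - (-0.190124)) = 0.874928; f(t_3) = 0.000605

0.874928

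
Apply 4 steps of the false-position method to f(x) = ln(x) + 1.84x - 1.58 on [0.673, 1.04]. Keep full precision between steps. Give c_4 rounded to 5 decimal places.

False-position update: c = (a·f(b) − b·f(a))/(f(b) − f(a)); replace the endpoint whose sign matches f(c).
f(0.673000) = -0.737690, f(1.040000) = 0.372821
step 1: c = 0.916791, f(c) = 0.020019 > 0 → new bracket [0.673000, 0.916791]
step 2: c = 0.910350, f(c) = 0.001117 > 0 → new bracket [0.673000, 0.910350]
step 3: c = 0.909991, f(c) = 0.000062 > 0 → new bracket [0.673000, 0.909991]
step 4: c = 0.909971, f(c) = 0.000003 > 0 → new bracket [0.673000, 0.909971]

0.90997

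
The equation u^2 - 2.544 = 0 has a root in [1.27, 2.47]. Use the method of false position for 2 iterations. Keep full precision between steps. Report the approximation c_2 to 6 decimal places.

1.578313

False-position update: c = (a·f(b) − b·f(a))/(f(b) − f(a)); replace the endpoint whose sign matches f(c).
f(1.270000) = -0.931100, f(2.470000) = 3.556900
step 1: c = 1.518957, f(c) = -0.236769 < 0 → new bracket [1.518957, 2.470000]
step 2: c = 1.578313, f(c) = -0.052927 < 0 → new bracket [1.578313, 2.470000]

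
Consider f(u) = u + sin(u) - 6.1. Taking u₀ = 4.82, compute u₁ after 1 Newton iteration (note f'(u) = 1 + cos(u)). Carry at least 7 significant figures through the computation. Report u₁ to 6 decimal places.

6.873647

Newton update: u ← u − f(u)/f'(u).
u_0 = 4.820000: f = -2.274216, f' = 1.107403 → u_1 = 4.820000 - (-2.274216)/(1.107403) = 6.873647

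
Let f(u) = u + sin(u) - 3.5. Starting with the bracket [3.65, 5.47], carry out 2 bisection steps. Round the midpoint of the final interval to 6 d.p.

f(3.650000) = -0.336787, f(5.470000) = 1.243520 (opposite signs)
step 1: m = 4.560000, f(m) = 0.071589 > 0 → root in [3.650000, 4.560000]
step 2: m = 4.105000, f(m) = -0.216141 < 0 → root in [4.105000, 4.560000]
Midpoint of [4.105000, 4.560000] = 4.332500

4.332500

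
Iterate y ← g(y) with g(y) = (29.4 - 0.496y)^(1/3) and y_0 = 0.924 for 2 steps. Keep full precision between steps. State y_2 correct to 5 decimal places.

3.03214

y_1 = g(0.924000) = 3.070256
y_2 = g(3.070256) = 3.032142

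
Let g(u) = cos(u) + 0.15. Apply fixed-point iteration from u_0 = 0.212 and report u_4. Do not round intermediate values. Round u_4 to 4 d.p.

0.7011

u_1 = g(0.212000) = 1.127612
u_2 = g(1.127612) = 0.578818
u_3 = g(0.578818) = 0.987110
u_4 = g(0.987110) = 0.701104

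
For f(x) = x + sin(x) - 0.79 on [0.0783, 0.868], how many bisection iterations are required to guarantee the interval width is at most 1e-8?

Initial width b − a = 0.868 − 0.0783 = 0.789700.
After n steps the width is (b−a)/2^n; need (b−a)/2^n ≤ 1e-8.
So n ≥ log₂(0.789700/1e-8) = log₂(78970000.0000) ≈ 26.2348.
Hence n = 27.

27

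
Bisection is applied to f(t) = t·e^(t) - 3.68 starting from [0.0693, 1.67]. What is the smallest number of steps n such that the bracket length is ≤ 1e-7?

Initial width b − a = 1.67 − 0.0693 = 1.600700.
After n steps the width is (b−a)/2^n; need (b−a)/2^n ≤ 1e-7.
So n ≥ log₂(1.600700/1e-7) = log₂(16007000.0000) ≈ 23.9322.
Hence n = 24.

24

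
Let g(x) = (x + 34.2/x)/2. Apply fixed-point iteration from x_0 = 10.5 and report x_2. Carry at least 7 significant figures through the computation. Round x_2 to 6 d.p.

5.925267

x_1 = g(10.500000) = 6.878571
x_2 = g(6.878571) = 5.925267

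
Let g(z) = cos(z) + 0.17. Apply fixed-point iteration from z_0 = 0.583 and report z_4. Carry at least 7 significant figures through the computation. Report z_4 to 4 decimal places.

0.7672

z_1 = g(0.583000) = 1.004815
z_2 = g(1.004815) = 0.706245
z_3 = g(0.706245) = 0.930804
z_4 = g(0.930804) = 0.767189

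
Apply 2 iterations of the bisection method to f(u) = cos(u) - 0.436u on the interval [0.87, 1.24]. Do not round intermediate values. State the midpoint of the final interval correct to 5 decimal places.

f(0.870000) = 0.265507, f(1.240000) = -0.215844 (opposite signs)
step 1: m = 1.055000, f(m) = 0.033248 > 0 → root in [1.055000, 1.240000]
step 2: m = 1.147500, f(m) = -0.089542 < 0 → root in [1.055000, 1.147500]
Midpoint of [1.055000, 1.147500] = 1.101250

1.10125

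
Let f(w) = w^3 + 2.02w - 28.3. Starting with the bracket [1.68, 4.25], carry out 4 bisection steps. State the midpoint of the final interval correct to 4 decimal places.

f(1.680000) = -20.164768, f(4.250000) = 57.050625 (opposite signs)
step 1: m = 2.965000, f(m) = 3.755282 > 0 → root in [1.680000, 2.965000]
step 2: m = 2.322500, f(m) = -11.080970 < 0 → root in [2.322500, 2.965000]
step 3: m = 2.643750, f(m) = -4.481362 < 0 → root in [2.643750, 2.965000]
step 4: m = 2.804375, f(m) = -0.580102 < 0 → root in [2.804375, 2.965000]
Midpoint of [2.804375, 2.965000] = 2.884688

2.8847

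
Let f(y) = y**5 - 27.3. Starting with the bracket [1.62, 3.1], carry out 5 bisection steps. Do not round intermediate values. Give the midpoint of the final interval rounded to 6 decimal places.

1.920625

f(1.620000) = -16.142290, f(3.100000) = 258.991510 (opposite signs)
step 1: m = 2.360000, f(m) = 45.908248 > 0 → root in [1.620000, 2.360000]
step 2: m = 1.990000, f(m) = 3.907960 > 0 → root in [1.620000, 1.990000]
step 3: m = 1.805000, f(m) = -8.140418 < 0 → root in [1.805000, 1.990000]
step 4: m = 1.897500, f(m) = -2.701483 < 0 → root in [1.897500, 1.990000]
step 5: m = 1.943750, f(m) = 0.446105 > 0 → root in [1.897500, 1.943750]
Midpoint of [1.897500, 1.943750] = 1.920625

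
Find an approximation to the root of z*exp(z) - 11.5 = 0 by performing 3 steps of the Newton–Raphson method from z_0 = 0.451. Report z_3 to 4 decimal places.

3.5746

Newton update: z ← z − f(z)/f'(z).
f'(z) = (z+1)*exp(z)
z_0 = 0.451000: f = -10.791984, f' = 2.277898 → z_1 = 0.451000 - (-10.791984)/(2.277898) = 5.188694
z_1 = 5.188694: f = 918.492569, f' = 1109.226974 → z_2 = 5.188694 - (918.492569)/(1109.226974) = 4.360647
z_2 = 4.360647: f = 329.972610, f' = 419.780395 → z_3 = 4.360647 - (329.972610)/(419.780395) = 3.574587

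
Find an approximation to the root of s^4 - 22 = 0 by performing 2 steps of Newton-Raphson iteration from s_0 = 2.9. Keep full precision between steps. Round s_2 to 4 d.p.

f'(s) = 4s^3
s_0 = 2.900000: f = 48.728100, f' = 97.556000 → s_1 = 2.900000 - (48.728100)/(97.556000) = 2.400512
s_1 = 2.400512: f = 11.205893, f' = 55.331362 → s_2 = 2.400512 - (11.205893)/(55.331362) = 2.197988

2.1980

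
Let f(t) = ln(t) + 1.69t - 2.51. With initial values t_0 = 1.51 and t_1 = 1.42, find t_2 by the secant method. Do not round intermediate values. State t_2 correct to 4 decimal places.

Secant update: t_(k+1) = t_k − f(t_k)·(t_k − t_(k-1))/(f(t_k) − f(t_(k-1))).
f(t_0) = 0.454010, f(t_1) = 0.240457
t_2 = 1.420000 - (0.240457)·(1.420000 - 1.510000)/(0.240457 - (0.454010)) = 1.318661; f(t_2) = -0.004845

1.3187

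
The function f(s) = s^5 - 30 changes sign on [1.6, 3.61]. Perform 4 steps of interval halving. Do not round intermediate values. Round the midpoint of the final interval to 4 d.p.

1.9141

f(1.600000) = -19.514240, f(3.610000) = 583.106626 (opposite signs)
step 1: m = 2.605000, f(m) = 89.960602 > 0 → root in [1.600000, 2.605000]
step 2: m = 2.102500, f(m) = 11.084691 > 0 → root in [1.600000, 2.102500]
step 3: m = 1.851250, f(m) = -8.256705 < 0 → root in [1.851250, 2.102500]
step 4: m = 1.976875, f(m) = 0.192289 > 0 → root in [1.851250, 1.976875]
Midpoint of [1.851250, 1.976875] = 1.914062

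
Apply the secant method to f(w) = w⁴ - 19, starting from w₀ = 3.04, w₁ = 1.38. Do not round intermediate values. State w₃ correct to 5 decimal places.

Secant update: w_(k+1) = w_k − f(w_k)·(w_k − w_(k-1))/(f(w_k) − f(w_(k-1))).
f(w_0) = 66.407171, f(w_1) = -15.373261
w_2 = 1.380000 - (-15.373261)·(1.380000 - 3.040000)/(-15.373261 - (66.407171)) = 1.692050; f(w_2) = -10.803034
w_3 = 1.692050 - (-10.803034)·(1.692050 - 1.380000)/(-10.803034 - (-15.373261)) = 2.429670; f(w_3) = 15.848928

2.42967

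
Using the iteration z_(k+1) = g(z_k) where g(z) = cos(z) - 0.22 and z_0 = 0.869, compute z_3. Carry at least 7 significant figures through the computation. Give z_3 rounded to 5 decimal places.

z_1 = g(0.869000) = 0.425591
z_2 = g(0.425591) = 0.690795
z_3 = g(0.690795) = 0.550740

0.55074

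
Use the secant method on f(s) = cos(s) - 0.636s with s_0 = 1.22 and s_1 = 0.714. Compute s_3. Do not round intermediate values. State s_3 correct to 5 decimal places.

f(s_0) = -0.432274, f(s_1) = 0.301644
s_2 = 0.714000 - (0.301644)·(0.714000 - 1.220000)/(0.301644 - (-0.432274)) = 0.921969; f(s_2) = 0.017881
s_3 = 0.921969 - (0.017881)·(0.921969 - 0.714000)/(0.017881 - (0.301644)) = 0.935073; f(s_3) = -0.000947

0.93507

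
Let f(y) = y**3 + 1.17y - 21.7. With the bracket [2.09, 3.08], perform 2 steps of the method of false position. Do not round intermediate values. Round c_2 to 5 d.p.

2.63707

f(2.090000) = -10.125371, f(3.080000) = 11.121712
step 1: c = 2.561788, f(c) = -1.890315 < 0 → new bracket [2.561788, 3.080000]
step 2: c = 2.637071, f(c) = -0.276059 < 0 → new bracket [2.637071, 3.080000]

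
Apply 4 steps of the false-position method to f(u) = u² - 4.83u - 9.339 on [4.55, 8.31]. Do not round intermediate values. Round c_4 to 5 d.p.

False-position update: c = (a·f(b) − b·f(a))/(f(b) − f(a)); replace the endpoint whose sign matches f(c).
f(4.550000) = -10.613000, f(8.310000) = 19.579800
step 1: c = 5.871669, f(c) = -3.222666 < 0 → new bracket [5.871669, 8.310000]
step 2: c = 6.216277, f(c) = -0.721515 < 0 → new bracket [6.216277, 8.310000]
step 3: c = 6.290689, f(c) = -0.150260 < 0 → new bracket [6.290689, 8.310000]
step 4: c = 6.306068, f(c) = -0.030818 < 0 → new bracket [6.306068, 8.310000]

6.30607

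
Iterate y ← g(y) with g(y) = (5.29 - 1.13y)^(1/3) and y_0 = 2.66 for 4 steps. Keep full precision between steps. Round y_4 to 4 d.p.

1.5284

y_1 = g(2.660000) = 1.316977
y_2 = g(1.316977) = 1.560739
y_3 = g(1.560739) = 1.522097
y_4 = g(1.522097) = 1.528354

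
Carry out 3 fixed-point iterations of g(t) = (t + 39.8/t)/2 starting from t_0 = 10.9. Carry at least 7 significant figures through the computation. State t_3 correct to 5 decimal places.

6.30905

t_1 = g(10.900000) = 7.275688
t_2 = g(7.275688) = 6.372981
t_3 = g(6.372981) = 6.309048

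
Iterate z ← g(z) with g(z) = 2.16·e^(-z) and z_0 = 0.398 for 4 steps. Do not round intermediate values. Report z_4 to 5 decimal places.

0.58754

z_1 = g(0.398000) = 1.450790
z_2 = g(1.450790) = 0.506272
z_3 = g(0.506272) = 1.301915
z_4 = g(1.301915) = 0.587542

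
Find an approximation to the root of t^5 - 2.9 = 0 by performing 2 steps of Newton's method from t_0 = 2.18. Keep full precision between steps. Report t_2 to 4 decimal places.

f'(t) = 5t^4
t_0 = 2.180000: f = 46.335967, f' = 112.926529 → t_1 = 2.180000 - (46.335967)/(112.926529) = 1.769680
t_1 = 1.769680: f = 14.456982, f' = 49.039878 → t_2 = 1.769680 - (14.456982)/(49.039878) = 1.474880

1.4749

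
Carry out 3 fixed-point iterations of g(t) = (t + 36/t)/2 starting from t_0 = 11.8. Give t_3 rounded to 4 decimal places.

t_1 = g(11.800000) = 7.425424
t_2 = g(7.425424) = 6.136816
t_3 = g(6.136816) = 6.001525

6.0015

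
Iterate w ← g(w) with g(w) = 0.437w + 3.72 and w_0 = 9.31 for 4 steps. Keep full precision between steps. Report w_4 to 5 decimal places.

w_1 = g(9.310000) = 7.788470
w_2 = g(7.788470) = 7.123561
w_3 = g(7.123561) = 6.832996
w_4 = g(6.832996) = 6.706019

6.70602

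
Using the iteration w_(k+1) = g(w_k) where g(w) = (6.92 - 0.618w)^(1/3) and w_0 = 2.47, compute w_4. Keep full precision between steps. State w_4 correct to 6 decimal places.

1.797648

w_1 = g(2.470000) = 1.753711
w_2 = g(1.753711) = 1.800433
w_3 = g(1.800433) = 1.797459
w_4 = g(1.797459) = 1.797648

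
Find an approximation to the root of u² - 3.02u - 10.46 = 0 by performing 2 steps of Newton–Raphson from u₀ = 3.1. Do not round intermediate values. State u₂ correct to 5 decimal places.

5.23739

Newton update: u ← u − f(u)/f'(u).
f'(u) = 2u - 3.02
u_0 = 3.100000: f = -10.212000, f' = 3.180000 → u_1 = 3.100000 - (-10.212000)/(3.180000) = 6.311321
u_1 = 6.311321: f = 10.312581, f' = 9.602642 → u_2 = 6.311321 - (10.312581)/(9.602642) = 5.237389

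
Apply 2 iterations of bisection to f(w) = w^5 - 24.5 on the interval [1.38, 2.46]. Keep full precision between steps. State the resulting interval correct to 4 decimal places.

[1.6500, 1.9200]

f(1.380000) = -19.495100, f(2.460000) = 65.589782 (opposite signs)
step 1: m = 1.920000, f(m) = 1.591926 > 0 → root in [1.380000, 1.920000]
step 2: m = 1.650000, f(m) = -12.270190 < 0 → root in [1.650000, 1.920000]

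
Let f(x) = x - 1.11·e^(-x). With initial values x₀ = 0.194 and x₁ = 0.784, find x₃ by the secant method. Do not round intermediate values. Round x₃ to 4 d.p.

Secant update: x_(k+1) = x_k − f(x_k)·(x_k − x_(k-1))/(f(x_k) − f(x_(k-1))).
f(x_0) = -0.720260, f(x_1) = 0.277201
x_2 = 0.784000 - (0.277201)·(0.784000 - 0.194000)/(0.277201 - (-0.720260)) = 0.620035; f(x_2) = 0.022938
x_3 = 0.620035 - (0.022938)·(0.620035 - 0.784000)/(0.022938 - (0.277201)) = 0.605243; f(x_3) = -0.000752

0.6052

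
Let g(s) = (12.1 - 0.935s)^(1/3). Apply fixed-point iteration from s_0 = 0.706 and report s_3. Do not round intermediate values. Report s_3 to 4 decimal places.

2.1606

s_1 = g(0.706000) = 2.253239
s_2 = g(2.253239) = 2.153948
s_3 = g(2.153948) = 2.160597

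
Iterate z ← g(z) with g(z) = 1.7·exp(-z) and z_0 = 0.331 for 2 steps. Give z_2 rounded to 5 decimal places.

0.50142

z_1 = g(0.331000) = 1.220949
z_2 = g(1.220949) = 0.501415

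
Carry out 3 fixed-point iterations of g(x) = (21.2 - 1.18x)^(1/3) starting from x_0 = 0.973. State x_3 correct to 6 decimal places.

2.625965

x_1 = g(0.973000) = 2.716762
x_2 = g(2.716762) = 2.620461
x_3 = g(2.620461) = 2.625965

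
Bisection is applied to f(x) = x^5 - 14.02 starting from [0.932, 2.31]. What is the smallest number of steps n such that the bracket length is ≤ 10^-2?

Initial width b − a = 2.31 − 0.932 = 1.378000.
After n steps the width is (b−a)/2^n; need (b−a)/2^n ≤ 10^-2.
So n ≥ log₂(1.378000/10^-2) = log₂(137.8000) ≈ 7.1064.
Hence n = 8.

8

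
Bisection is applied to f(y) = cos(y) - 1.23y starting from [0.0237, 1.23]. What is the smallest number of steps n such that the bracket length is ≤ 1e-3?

11

Initial width b − a = 1.23 − 0.0237 = 1.206300.
After n steps the width is (b−a)/2^n; need (b−a)/2^n ≤ 1e-3.
So n ≥ log₂(1.206300/1e-3) = log₂(1206.3000) ≈ 10.2364.
Hence n = 11.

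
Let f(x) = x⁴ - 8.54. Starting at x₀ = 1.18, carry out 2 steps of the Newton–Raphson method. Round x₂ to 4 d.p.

Newton update: x ← x − f(x)/f'(x).
f'(x) = 4x³
x_0 = 1.180000: f = -6.601222, f' = 6.572128 → x_1 = 1.180000 - (-6.601222)/(6.572128) = 2.184427
x_1 = 2.184427: f = 14.229321, f' = 41.693903 → x_2 = 2.184427 - (14.229321)/(41.693903) = 1.843146

1.8431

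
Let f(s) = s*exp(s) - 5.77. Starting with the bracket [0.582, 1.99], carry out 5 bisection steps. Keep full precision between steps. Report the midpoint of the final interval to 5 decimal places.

1.39600

f(0.582000) = -4.728445, f(1.990000) = 8.787912 (opposite signs)
step 1: m = 1.286000, f(m) = -1.116886 < 0 → root in [1.286000, 1.990000]
step 2: m = 1.638000, f(m) = 2.657296 > 0 → root in [1.286000, 1.638000]
step 3: m = 1.462000, f(m) = 0.537916 > 0 → root in [1.286000, 1.462000]
step 4: m = 1.374000, f(m) = -0.341156 < 0 → root in [1.374000, 1.462000]
step 5: m = 1.418000, f(m) = 0.084716 > 0 → root in [1.374000, 1.418000]
Midpoint of [1.374000, 1.418000] = 1.396000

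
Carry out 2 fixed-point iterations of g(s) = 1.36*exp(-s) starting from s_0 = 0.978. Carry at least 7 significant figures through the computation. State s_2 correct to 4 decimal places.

s_1 = g(0.978000) = 0.511445
s_2 = g(0.511445) = 0.815495

0.8155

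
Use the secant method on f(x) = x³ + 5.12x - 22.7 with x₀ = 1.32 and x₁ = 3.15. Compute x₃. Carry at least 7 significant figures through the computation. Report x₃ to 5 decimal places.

2.16809

f(x_0) = -13.641632, f(x_1) = 24.683875
x_2 = 3.150000 - (24.683875)·(3.150000 - 1.320000)/(24.683875 - (-13.641632)) = 1.971373; f(x_2) = -4.945207
x_3 = 1.971373 - (-4.945207)·(1.971373 - 3.150000)/(-4.945207 - (24.683875)) = 2.168090; f(x_3) = -1.408024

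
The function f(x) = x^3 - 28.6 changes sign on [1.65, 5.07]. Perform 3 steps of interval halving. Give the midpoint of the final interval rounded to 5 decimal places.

f(1.650000) = -24.107875, f(5.070000) = 101.723843 (opposite signs)
step 1: m = 3.360000, f(m) = 9.333056 > 0 → root in [1.650000, 3.360000]
step 2: m = 2.505000, f(m) = -12.881062 < 0 → root in [2.505000, 3.360000]
step 3: m = 2.932500, f(m) = -3.381801 < 0 → root in [2.932500, 3.360000]
Midpoint of [2.932500, 3.360000] = 3.146250

3.14625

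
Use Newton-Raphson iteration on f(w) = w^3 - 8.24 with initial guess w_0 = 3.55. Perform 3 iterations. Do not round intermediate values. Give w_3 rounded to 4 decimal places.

f'(w) = 3w^2
w_0 = 3.550000: f = 36.498875, f' = 37.807500 → w_1 = 3.550000 - (36.498875)/(37.807500) = 2.584613
w_1 = 2.584613: f = 9.025792, f' = 20.040671 → w_2 = 2.584613 - (9.025792)/(20.040671) = 2.134239
w_2 = 2.134239: f = 1.481409, f' = 13.664930 → w_3 = 2.134239 - (1.481409)/(13.664930) = 2.025830

2.0258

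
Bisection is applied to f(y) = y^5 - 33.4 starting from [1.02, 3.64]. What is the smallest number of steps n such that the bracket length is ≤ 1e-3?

Initial width b − a = 3.64 − 1.02 = 2.620000.
After n steps the width is (b−a)/2^n; need (b−a)/2^n ≤ 1e-3.
So n ≥ log₂(2.620000/1e-3) = log₂(2620.0000) ≈ 11.3554.
Hence n = 12.

12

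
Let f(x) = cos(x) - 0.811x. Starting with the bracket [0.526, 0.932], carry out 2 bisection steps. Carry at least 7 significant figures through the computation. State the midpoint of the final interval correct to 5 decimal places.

0.88125

f(0.526000) = 0.438236, f(0.932000) = -0.159622 (opposite signs)
step 1: m = 0.729000, f(m) = 0.154622 > 0 → root in [0.729000, 0.932000]
step 2: m = 0.830500, f(m) = 0.000971 > 0 → root in [0.830500, 0.932000]
Midpoint of [0.830500, 0.932000] = 0.881250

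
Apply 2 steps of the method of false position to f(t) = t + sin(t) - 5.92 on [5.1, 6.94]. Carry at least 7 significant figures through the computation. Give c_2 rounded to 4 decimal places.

6.1019

False-position update: c = (a·f(b) − b·f(a))/(f(b) − f(a)); replace the endpoint whose sign matches f(c).
f(5.100000) = -1.745815, f(6.940000) = 1.630597
step 1: c = 6.051394, f(c) = -0.098327 < 0 → new bracket [6.051394, 6.940000]
step 2: c = 6.101931, f(c) = 0.001667 > 0 → new bracket [6.051394, 6.101931]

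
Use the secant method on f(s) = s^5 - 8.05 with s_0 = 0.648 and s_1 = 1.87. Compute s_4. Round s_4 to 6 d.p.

1.705609

f(s_0) = -7.935745, f(s_1) = 14.816939
s_2 = 1.870000 - (14.816939)·(1.870000 - 0.648000)/(14.816939 - (-7.935745)) = 1.074213; f(s_2) = -6.619621
s_3 = 1.074213 - (-6.619621)·(1.074213 - 1.870000)/(-6.619621 - (14.816939)) = 1.319952; f(s_3) = -4.043262
s_4 = 1.319952 - (-4.043262)·(1.319952 - 1.074213)/(-4.043262 - (-6.619621)) = 1.705609; f(s_4) = 6.384339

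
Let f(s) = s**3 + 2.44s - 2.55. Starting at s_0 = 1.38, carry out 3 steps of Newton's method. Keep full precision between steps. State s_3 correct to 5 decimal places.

Newton update: s ← s − f(s)/f'(s).
f'(s) = 3s**2 + 2.44
s_0 = 1.380000: f = 3.445272, f' = 8.153200 → s_1 = 1.380000 - (3.445272)/(8.153200) = 0.957433
s_1 = 0.957433: f = 0.663795, f' = 5.190035 → s_2 = 0.957433 - (0.663795)/(5.190035) = 0.829535
s_2 = 0.829535: f = 0.044893, f' = 4.504386 → s_3 = 0.829535 - (0.044893)/(4.504386) = 0.819569

0.81957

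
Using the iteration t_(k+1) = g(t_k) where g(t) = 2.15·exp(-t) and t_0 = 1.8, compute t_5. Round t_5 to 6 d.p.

0.565699

t_1 = g(1.800000) = 0.355393
t_2 = g(0.355393) = 1.506931
t_3 = g(1.506931) = 0.476416
t_4 = g(0.476416) = 1.335161
t_5 = g(1.335161) = 0.565699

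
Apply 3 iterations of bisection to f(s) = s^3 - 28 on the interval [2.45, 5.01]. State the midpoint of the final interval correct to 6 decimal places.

2.930000

f(2.450000) = -13.293875, f(5.010000) = 97.751501 (opposite signs)
step 1: m = 3.730000, f(m) = 23.895117 > 0 → root in [2.450000, 3.730000]
step 2: m = 3.090000, f(m) = 1.503629 > 0 → root in [2.450000, 3.090000]
step 3: m = 2.770000, f(m) = -6.746067 < 0 → root in [2.770000, 3.090000]
Midpoint of [2.770000, 3.090000] = 2.930000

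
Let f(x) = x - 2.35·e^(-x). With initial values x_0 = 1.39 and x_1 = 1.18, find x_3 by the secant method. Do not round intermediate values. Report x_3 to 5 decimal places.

Secant update: x_(k+1) = x_k − f(x_k)·(x_k − x_(k-1))/(f(x_k) − f(x_(k-1))).
f(x_0) = 0.804673, f(x_1) = 0.457895
x_2 = 1.180000 - (0.457895)·(1.180000 - 1.390000)/(0.457895 - (0.804673)) = 0.902710; f(x_2) = -0.050142
x_3 = 0.902710 - (-0.050142)·(0.902710 - 1.180000)/(-0.050142 - (0.457895)) = 0.930078; f(x_3) = 0.002950

0.93008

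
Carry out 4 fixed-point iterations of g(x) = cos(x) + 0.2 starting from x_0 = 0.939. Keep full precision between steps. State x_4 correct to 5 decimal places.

0.88301

x_1 = g(0.939000) = 0.790595
x_2 = g(0.790595) = 0.903422
x_3 = g(0.903422) = 0.818926
x_4 = g(0.818926) = 0.883006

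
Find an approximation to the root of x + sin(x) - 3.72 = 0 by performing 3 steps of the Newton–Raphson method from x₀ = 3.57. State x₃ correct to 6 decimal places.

Newton update: x ← x − f(x)/f'(x).
f'(x) = 1 + cos(x)
x_0 = 3.570000: f = -0.565423, f' = 0.090371 → x_1 = 3.570000 - (-0.565423)/(0.090371) = 9.826649
x_1 = 9.826649: f = 5.715508, f' = 0.079669 → x_2 = 9.826649 - (5.715508)/(0.079669) = -61.913728
x_2 = -61.913728: f = -64.839263, f' = 1.607310 → x_3 = -61.913728 - (-64.839263)/(1.607310) = -21.573505

-21.573505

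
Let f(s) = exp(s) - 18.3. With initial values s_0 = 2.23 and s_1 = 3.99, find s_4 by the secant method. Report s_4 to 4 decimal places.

Secant update: s_(k+1) = s_k − f(s_k)·(s_k − s_(k-1))/(f(s_k) − f(s_(k-1))).
f(s_0) = -9.000134, f(s_1) = 35.754889
s_2 = 3.990000 - (35.754889)·(3.990000 - 2.230000)/(35.754889 - (-9.000134)) = 2.583932; f(s_2) = -5.050868
s_3 = 2.583932 - (-5.050868)·(2.583932 - 3.990000)/(-5.050868 - (35.754889)) = 2.757973; f(s_3) = -2.532155
s_4 = 2.757973 - (-2.532155)·(2.757973 - 2.583932)/(-2.532155 - (-5.050868)) = 2.932942; f(s_4) = 0.482813

2.9329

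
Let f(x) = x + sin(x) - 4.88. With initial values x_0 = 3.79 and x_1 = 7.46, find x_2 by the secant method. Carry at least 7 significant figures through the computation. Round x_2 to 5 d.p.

4.98613

f(x_0) = -1.693918, f(x_1) = 3.503388
x_2 = 7.460000 - (3.503388)·(7.460000 - 3.790000)/(3.503388 - (-1.693918)) = 4.986135; f(x_2) = -0.856630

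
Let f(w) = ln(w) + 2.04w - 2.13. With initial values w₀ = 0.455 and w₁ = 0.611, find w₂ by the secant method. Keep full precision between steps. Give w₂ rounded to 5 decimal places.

Secant update: w_(k+1) = w_k − f(w_k)·(w_k − w_(k-1))/(f(w_k) − f(w_(k-1))).
f(w_0) = -1.989258, f(w_1) = -1.376218
w_2 = 0.611000 - (-1.376218)·(0.611000 - 0.455000)/(-1.376218 - (-1.989258)) = 0.961206; f(w_2) = -0.208707

0.96121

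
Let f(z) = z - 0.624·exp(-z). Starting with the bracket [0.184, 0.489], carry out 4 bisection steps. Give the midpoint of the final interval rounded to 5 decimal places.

f(0.184000) = -0.335128, f(0.489000) = 0.106339 (opposite signs)
step 1: m = 0.336500, f(m) = -0.109202 < 0 → root in [0.336500, 0.489000]
step 2: m = 0.412750, f(m) = -0.000230 < 0 → root in [0.412750, 0.489000]
step 3: m = 0.450875, f(m) = 0.053343 > 0 → root in [0.412750, 0.450875]
step 4: m = 0.431813, f(m) = 0.026630 > 0 → root in [0.412750, 0.431813]
Midpoint of [0.412750, 0.431813] = 0.422281

0.42228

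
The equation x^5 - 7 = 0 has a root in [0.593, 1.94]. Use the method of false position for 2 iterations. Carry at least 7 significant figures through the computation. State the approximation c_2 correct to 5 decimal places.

f(0.593000) = -6.926671, f(1.940000) = 20.479489
step 1: c = 0.933443, f(c) = -6.291339 < 0 → new bracket [0.933443, 1.940000]
step 2: c = 1.169991, f(c) = -4.807637 < 0 → new bracket [1.169991, 1.940000]

1.16999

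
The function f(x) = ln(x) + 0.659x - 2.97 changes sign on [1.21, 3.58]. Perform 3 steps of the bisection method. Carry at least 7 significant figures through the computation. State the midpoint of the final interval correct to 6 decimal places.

2.839375

f(1.210000) = -1.981990, f(3.580000) = 0.664583 (opposite signs)
step 1: m = 2.395000, f(m) = -0.518312 < 0 → root in [2.395000, 3.580000]
step 2: m = 2.987500, f(m) = 0.093199 > 0 → root in [2.395000, 2.987500]
step 3: m = 2.691250, f(m) = -0.206460 < 0 → root in [2.691250, 2.987500]
Midpoint of [2.691250, 2.987500] = 2.839375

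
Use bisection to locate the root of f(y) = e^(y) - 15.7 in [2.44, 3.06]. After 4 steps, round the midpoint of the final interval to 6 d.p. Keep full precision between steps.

f(2.440000) = -4.226959, f(3.060000) = 5.627557 (opposite signs)
step 1: m = 2.750000, f(m) = -0.057368 < 0 → root in [2.750000, 3.060000]
step 2: m = 2.905000, f(m) = 2.565244 > 0 → root in [2.750000, 2.905000]
step 3: m = 2.827500, f(m) = 1.203150 > 0 → root in [2.750000, 2.827500]
step 4: m = 2.788750, f(m) = 0.560681 > 0 → root in [2.750000, 2.788750]
Midpoint of [2.750000, 2.788750] = 2.769375

2.769375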